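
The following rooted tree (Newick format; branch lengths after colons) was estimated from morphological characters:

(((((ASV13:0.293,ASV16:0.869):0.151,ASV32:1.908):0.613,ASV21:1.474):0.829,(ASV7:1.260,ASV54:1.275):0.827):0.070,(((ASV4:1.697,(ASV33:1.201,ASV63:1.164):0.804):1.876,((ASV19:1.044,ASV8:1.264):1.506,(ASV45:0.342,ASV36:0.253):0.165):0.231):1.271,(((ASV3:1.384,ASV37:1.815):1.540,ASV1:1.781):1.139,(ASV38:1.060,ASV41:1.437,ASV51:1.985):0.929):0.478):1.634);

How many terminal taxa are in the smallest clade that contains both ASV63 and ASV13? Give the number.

19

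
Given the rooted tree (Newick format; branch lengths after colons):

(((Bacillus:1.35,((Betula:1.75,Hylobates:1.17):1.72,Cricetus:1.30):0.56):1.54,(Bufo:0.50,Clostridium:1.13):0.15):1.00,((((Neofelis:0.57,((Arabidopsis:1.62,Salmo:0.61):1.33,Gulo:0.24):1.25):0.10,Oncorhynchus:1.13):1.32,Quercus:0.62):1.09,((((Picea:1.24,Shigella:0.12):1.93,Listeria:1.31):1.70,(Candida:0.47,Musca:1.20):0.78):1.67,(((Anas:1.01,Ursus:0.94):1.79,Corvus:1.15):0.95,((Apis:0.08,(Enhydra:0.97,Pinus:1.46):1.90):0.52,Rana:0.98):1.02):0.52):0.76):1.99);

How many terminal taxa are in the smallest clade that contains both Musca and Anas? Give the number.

The MRCA of Musca and Anas is the node subtending ((((Picea,Shigella),Listeria),(Candida,Musca)),(((Anas,Ursus),Corvus),((Apis,(Enhydra,Pinus)),Rana))).
That clade contains 12 terminal taxa: Anas, Apis, Candida, Corvus, Enhydra, Listeria, Musca, Picea, Pinus, Rana, Shigella, Ursus.

12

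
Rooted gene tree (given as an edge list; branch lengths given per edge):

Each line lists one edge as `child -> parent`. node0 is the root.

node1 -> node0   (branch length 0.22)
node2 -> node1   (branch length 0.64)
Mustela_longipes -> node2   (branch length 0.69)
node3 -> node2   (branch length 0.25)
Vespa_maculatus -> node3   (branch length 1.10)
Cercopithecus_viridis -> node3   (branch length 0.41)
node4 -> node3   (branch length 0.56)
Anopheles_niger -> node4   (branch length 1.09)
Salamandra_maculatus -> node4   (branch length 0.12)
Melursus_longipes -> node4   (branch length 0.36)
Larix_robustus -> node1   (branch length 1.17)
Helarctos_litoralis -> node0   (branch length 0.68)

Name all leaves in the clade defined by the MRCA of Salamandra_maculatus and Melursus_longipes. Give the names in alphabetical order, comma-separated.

Anopheles_niger, Melursus_longipes, Salamandra_maculatus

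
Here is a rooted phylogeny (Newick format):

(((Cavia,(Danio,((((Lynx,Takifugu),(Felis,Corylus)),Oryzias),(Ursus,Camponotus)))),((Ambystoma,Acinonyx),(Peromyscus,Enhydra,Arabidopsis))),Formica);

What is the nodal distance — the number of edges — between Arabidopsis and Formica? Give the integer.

5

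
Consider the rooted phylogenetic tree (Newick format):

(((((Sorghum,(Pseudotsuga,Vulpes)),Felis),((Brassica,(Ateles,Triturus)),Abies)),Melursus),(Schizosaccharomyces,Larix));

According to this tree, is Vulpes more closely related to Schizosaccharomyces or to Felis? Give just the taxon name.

Felis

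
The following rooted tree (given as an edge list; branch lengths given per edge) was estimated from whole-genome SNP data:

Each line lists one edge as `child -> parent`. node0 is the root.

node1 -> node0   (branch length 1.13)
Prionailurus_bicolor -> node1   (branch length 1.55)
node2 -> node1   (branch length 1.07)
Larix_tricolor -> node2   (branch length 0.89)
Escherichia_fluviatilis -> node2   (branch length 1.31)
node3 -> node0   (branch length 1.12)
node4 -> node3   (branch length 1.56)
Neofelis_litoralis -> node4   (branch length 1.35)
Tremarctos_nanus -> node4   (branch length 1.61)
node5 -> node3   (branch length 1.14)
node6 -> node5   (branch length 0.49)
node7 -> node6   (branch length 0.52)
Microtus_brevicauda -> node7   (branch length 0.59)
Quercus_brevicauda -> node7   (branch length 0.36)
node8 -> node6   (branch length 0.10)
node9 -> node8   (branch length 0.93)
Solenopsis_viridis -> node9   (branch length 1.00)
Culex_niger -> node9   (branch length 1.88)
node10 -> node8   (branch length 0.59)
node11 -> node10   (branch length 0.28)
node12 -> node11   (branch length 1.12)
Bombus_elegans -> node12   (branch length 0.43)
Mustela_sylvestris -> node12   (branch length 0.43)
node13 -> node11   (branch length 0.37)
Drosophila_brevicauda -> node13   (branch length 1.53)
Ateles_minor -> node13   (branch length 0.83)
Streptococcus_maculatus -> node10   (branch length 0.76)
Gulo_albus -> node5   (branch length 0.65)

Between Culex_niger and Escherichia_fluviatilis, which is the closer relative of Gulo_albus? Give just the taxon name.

Culex_niger

The MRCA of Gulo_albus and Culex_niger subtends (((Microtus_brevicauda,Quercus_brevicauda),((Solenopsis_viridis,Culex_niger),(((Bombus_elegans,Mustela_sylvestris),(Drosophila_brevicauda,Ateles_minor)),Streptococcus_maculatus))),Gulo_albus) (10 taxa).
The MRCA of Gulo_albus and Escherichia_fluviatilis is the root, subtending the entire tree (15 taxa).
The first is nested inside the second, so Gulo_albus shares a more recent common ancestor with Culex_niger.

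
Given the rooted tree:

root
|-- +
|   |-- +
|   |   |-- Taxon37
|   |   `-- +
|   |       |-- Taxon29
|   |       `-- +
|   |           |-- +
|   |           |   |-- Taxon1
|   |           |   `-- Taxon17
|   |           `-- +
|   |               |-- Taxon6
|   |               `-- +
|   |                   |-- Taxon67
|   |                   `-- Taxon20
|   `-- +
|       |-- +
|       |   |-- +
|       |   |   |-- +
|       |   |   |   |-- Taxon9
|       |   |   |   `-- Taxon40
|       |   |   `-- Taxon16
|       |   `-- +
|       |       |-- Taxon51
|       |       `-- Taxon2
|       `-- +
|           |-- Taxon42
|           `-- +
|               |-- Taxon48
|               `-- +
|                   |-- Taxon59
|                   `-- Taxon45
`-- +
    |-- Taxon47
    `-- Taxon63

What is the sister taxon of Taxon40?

Taxon9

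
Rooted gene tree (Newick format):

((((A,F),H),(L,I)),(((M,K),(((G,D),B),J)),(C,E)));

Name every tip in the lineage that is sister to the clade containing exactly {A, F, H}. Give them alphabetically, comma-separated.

I, L

The clade containing exactly {A, F, H} attaches to the tree at the node subtending (((A,F),H),(L,I)).
The other lineage descending from that same node — the sister group — is (L,I); its 2 tips in alphabetical order are the answer.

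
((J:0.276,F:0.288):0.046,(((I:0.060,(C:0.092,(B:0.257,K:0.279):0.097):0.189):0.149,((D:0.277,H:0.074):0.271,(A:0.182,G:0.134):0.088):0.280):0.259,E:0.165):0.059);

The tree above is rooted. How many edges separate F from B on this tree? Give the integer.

The MRCA of F and B is the root of the tree.
From F up to that node: 2 branches. From B up to the same node: 6 branches. Total: 2 + 6 = 8.

8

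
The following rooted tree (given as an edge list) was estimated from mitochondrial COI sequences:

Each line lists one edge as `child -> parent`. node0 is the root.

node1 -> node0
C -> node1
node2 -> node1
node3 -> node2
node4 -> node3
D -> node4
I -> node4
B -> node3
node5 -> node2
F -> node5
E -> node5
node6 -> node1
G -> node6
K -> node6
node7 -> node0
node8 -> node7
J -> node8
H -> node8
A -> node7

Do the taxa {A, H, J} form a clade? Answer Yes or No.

The most recent common ancestor of these taxa subtends ((J,H),A).
That clade has exactly 3 tips — every listed taxon and nothing else — so the group is monophyletic.

Yes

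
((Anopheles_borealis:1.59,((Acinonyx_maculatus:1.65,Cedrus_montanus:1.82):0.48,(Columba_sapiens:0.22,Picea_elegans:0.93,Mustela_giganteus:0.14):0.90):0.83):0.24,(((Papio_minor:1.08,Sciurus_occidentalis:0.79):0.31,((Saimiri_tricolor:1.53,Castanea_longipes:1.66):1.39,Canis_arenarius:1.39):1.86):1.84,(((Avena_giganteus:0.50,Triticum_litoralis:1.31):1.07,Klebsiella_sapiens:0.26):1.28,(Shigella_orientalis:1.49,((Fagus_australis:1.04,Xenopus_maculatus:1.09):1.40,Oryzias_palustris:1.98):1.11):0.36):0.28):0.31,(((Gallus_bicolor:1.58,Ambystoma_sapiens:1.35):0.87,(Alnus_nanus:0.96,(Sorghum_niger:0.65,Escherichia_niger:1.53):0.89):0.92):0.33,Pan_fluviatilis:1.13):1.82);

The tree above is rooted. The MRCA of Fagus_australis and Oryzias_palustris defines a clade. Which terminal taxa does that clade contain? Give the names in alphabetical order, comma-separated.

Tracing Fagus_australis: it sits inside (Fagus_australis,Xenopus_maculatus).
Tracing Oryzias_palustris: it sits inside ((Fagus_australis,Xenopus_maculatus),Oryzias_palustris).
The smallest clade enclosing both is ((Fagus_australis,Xenopus_maculatus),Oryzias_palustris); the answer is its 3 terminal taxa in alphabetical order.

Fagus_australis, Oryzias_palustris, Xenopus_maculatus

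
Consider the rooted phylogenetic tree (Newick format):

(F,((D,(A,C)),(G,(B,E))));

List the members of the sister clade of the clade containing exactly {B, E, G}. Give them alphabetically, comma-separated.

A, C, D

The clade containing exactly {B, E, G} attaches to the tree at the node subtending ((D,(A,C)),(G,(B,E))).
The other lineage descending from that same node — the sister group — is (D,(A,C)); its 3 tips in alphabetical order are the answer.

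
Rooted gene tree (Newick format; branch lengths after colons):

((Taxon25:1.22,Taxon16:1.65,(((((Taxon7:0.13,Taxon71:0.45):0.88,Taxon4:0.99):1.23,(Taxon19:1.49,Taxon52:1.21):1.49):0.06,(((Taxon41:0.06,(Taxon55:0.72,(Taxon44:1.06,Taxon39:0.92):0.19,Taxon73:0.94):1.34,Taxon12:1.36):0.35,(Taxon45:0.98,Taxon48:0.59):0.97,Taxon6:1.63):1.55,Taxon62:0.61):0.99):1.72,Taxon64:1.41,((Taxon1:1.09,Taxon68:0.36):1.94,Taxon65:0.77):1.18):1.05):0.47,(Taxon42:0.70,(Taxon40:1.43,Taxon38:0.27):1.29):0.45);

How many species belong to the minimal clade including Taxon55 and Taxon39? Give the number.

4

The MRCA of Taxon55 and Taxon39 is the node subtending (Taxon55,(Taxon44,Taxon39),Taxon73).
That clade contains 4 terminal taxa: Taxon39, Taxon44, Taxon55, Taxon73.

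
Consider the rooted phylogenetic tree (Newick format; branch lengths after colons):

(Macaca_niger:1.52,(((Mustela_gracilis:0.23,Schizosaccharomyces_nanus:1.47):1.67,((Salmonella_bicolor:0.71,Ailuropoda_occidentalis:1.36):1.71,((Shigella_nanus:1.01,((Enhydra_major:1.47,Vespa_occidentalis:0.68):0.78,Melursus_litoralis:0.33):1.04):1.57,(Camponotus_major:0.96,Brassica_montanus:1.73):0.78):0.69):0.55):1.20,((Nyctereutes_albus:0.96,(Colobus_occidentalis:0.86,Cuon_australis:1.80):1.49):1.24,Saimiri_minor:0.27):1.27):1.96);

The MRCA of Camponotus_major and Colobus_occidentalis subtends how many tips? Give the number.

14

The MRCA of Camponotus_major and Colobus_occidentalis is the node subtending (((Mustela_gracilis,Schizosaccharomyces_nanus),((Salmonella_bicolor,Ailuropoda_occidentalis),((Shigella_nanus,((Enhydra_major,Vespa_occidentalis),Melursus_litoralis)),(Camponotus_major,Brassica_montanus)))),((Nyctereutes_albus,(Colobus_occidentalis,Cuon_australis)),Saimiri_minor)).
That clade contains 14 terminal taxa: Ailuropoda_occidentalis, Brassica_montanus, Camponotus_major, Colobus_occidentalis, Cuon_australis, Enhydra_major, Melursus_litoralis, Mustela_gracilis, Nyctereutes_albus, Saimiri_minor, Salmonella_bicolor, Schizosaccharomyces_nanus, Shigella_nanus, Vespa_occidentalis.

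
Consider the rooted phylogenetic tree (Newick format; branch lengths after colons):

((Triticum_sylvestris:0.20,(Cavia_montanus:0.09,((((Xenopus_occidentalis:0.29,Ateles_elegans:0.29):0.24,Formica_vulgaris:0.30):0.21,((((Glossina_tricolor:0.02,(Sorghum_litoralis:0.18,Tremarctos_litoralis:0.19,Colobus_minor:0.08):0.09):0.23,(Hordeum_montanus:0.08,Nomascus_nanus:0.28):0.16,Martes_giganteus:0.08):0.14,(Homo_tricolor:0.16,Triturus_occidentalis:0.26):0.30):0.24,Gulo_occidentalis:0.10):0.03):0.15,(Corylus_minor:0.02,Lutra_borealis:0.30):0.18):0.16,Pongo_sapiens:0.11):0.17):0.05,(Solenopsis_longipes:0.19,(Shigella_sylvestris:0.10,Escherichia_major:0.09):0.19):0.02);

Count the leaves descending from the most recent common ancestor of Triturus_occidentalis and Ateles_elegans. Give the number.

13

The MRCA of Triturus_occidentalis and Ateles_elegans is the node subtending (((Xenopus_occidentalis,Ateles_elegans),Formica_vulgaris),((((Glossina_tricolor,(Sorghum_litoralis,Tremarctos_litoralis,Colobus_minor)),(Hordeum_montanus,Nomascus_nanus),Martes_giganteus),(Homo_tricolor,Triturus_occidentalis)),Gulo_occidentalis)).
That clade contains 13 terminal taxa: Ateles_elegans, Colobus_minor, Formica_vulgaris, Glossina_tricolor, Gulo_occidentalis, Homo_tricolor, Hordeum_montanus, Martes_giganteus, Nomascus_nanus, Sorghum_litoralis, Tremarctos_litoralis, Triturus_occidentalis, Xenopus_occidentalis.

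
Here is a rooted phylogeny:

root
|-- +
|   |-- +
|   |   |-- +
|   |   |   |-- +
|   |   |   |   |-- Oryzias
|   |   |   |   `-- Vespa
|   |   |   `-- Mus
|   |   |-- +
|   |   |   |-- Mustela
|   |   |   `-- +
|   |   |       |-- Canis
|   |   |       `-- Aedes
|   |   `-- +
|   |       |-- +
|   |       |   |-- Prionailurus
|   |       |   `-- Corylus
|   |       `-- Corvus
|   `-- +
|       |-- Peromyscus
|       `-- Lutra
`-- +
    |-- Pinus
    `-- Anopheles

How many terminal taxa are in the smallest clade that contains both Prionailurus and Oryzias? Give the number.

The MRCA of Prionailurus and Oryzias is the node subtending (((Oryzias,Vespa),Mus),(Mustela,(Canis,Aedes)),((Prionailurus,Corylus),Corvus)).
That clade contains 9 terminal taxa: Aedes, Canis, Corvus, Corylus, Mus, Mustela, Oryzias, Prionailurus, Vespa.

9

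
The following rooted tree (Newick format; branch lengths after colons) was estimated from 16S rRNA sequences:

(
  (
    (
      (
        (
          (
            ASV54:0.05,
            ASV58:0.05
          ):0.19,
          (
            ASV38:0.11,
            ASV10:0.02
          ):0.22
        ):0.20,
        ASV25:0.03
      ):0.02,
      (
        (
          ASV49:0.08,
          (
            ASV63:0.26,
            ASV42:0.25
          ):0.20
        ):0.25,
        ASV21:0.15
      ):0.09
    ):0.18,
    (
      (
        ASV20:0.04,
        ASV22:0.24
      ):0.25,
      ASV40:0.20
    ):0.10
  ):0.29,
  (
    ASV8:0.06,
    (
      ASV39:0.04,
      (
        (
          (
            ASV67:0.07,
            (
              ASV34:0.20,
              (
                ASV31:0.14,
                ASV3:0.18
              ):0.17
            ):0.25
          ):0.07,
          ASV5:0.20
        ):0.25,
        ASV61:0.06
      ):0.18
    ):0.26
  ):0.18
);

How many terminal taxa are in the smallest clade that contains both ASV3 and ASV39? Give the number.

The MRCA of ASV3 and ASV39 is the node subtending (ASV39,(((ASV67,(ASV34,(ASV31,ASV3))),ASV5),ASV61)).
That clade contains 7 terminal taxa: ASV3, ASV31, ASV34, ASV39, ASV5, ASV61, ASV67.

7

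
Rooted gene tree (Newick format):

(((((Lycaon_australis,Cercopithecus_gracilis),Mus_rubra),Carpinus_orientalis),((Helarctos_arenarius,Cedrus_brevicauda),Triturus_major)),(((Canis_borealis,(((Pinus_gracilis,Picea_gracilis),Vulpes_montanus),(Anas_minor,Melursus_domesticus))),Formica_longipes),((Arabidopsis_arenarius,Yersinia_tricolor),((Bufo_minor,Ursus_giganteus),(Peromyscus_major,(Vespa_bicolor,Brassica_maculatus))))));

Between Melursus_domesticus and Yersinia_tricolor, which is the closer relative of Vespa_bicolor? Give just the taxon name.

The MRCA of Vespa_bicolor and Yersinia_tricolor subtends ((Arabidopsis_arenarius,Yersinia_tricolor),((Bufo_minor,Ursus_giganteus),(Peromyscus_major,(Vespa_bicolor,Brassica_maculatus)))) (7 taxa).
The MRCA of Vespa_bicolor and Melursus_domesticus subtends (((Canis_borealis,(((Pinus_gracilis,Picea_gracilis),Vulpes_montanus),(Anas_minor,Melursus_domesticus))),Formica_longipes),((Arabidopsis_arenarius,Yersinia_tricolor),((Bufo_minor,Ursus_giganteus),(Peromyscus_major,(Vespa_bicolor,Brassica_maculatus))))) (14 taxa).
The first is nested inside the second, so Vespa_bicolor shares a more recent common ancestor with Yersinia_tricolor.

Yersinia_tricolor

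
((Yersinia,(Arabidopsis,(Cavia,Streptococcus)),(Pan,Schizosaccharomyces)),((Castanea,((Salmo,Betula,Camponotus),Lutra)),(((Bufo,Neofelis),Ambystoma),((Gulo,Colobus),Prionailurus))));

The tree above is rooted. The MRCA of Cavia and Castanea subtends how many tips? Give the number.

17

The MRCA of Cavia and Castanea is the root, so the clade is the entire tree.
That clade contains 17 terminal taxa: Ambystoma, Arabidopsis, Betula, Bufo, Camponotus, Castanea, Cavia, Colobus, Gulo, Lutra, Neofelis, Pan, Prionailurus, Salmo, Schizosaccharomyces, Streptococcus, Yersinia.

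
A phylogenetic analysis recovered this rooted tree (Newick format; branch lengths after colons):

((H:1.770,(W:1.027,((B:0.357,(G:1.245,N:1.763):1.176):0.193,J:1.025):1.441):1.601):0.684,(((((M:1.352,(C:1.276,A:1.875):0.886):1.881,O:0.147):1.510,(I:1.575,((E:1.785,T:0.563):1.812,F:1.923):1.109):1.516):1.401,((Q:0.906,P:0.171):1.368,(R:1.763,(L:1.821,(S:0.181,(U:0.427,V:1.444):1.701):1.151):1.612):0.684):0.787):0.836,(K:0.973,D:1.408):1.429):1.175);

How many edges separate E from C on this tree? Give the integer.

8

The MRCA of E and C is the node subtending (((M,(C,A)),O),(I,((E,T),F))).
From E up to that node: 4 branches. From C up to the same node: 4 branches. Total: 4 + 4 = 8.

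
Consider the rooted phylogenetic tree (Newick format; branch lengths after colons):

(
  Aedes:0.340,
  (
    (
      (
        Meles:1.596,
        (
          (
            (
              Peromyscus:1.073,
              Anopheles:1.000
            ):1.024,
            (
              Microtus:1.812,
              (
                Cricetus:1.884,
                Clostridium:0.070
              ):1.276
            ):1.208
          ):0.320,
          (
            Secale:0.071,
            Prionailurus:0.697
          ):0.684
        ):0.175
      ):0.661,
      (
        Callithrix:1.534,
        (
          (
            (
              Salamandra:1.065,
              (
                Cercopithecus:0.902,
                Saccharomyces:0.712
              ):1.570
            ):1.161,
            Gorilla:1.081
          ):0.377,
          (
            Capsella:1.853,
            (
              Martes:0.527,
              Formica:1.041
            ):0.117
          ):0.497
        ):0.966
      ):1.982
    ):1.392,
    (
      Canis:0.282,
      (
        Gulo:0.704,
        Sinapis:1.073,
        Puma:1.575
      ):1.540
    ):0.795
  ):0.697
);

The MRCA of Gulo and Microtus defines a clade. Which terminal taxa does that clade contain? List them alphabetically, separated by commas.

Tracing Gulo: it sits inside (Gulo,Sinapis,Puma).
Tracing Microtus: it sits inside (Microtus,(Cricetus,Clostridium)).
The smallest clade enclosing both is (((Meles,(((Peromyscus,Anopheles),(Microtus,(Cricetus,Clostridium))),(Secale,Prionailurus))),(Callithrix,(((Salamandra,(Cercopithecus,Saccharomyces)),Gorilla),(Capsella,(Martes,Formica))))),(Canis,(Gulo,Sinapis,Puma))); the answer is its 20 terminal taxa in alphabetical order.

Anopheles, Callithrix, Canis, Capsella, Cercopithecus, Clostridium, Cricetus, Formica, Gorilla, Gulo, Martes, Meles, Microtus, Peromyscus, Prionailurus, Puma, Saccharomyces, Salamandra, Secale, Sinapis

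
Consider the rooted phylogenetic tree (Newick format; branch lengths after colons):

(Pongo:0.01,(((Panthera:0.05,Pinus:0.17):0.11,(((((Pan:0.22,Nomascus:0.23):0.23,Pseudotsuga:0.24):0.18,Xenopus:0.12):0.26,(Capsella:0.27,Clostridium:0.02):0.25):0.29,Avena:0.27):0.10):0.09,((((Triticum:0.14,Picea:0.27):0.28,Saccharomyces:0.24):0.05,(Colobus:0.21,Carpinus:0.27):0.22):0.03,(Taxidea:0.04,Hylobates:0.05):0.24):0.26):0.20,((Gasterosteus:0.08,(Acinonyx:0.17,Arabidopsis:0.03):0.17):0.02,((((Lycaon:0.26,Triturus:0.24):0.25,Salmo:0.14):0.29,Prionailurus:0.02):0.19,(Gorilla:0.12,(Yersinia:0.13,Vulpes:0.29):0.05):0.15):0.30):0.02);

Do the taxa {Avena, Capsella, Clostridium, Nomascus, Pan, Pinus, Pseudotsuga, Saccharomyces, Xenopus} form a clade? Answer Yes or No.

No

The MRCA of the listed taxa subtends (((Panthera,Pinus),(((((Pan,Nomascus),Pseudotsuga),Xenopus),(Capsella,Clostridium)),Avena)),((((Triticum,Picea),Saccharomyces),(Colobus,Carpinus)),(Taxidea,Hylobates))).
That clade also contains Carpinus, Colobus, Hylobates, Panthera, Picea, Taxidea, Triticum, which are not in the proposed group, so the group is not monophyletic.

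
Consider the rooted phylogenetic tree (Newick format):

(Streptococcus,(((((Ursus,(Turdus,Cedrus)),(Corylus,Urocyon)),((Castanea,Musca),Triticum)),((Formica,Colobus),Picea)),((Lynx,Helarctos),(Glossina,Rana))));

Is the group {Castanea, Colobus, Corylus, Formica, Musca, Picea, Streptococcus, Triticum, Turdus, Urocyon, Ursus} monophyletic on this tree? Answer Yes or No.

No

The MRCA of the listed taxa is the root, so the smallest clade containing them is the whole tree.
That clade also contains Cedrus, Glossina, Helarctos, Lynx, Rana, which are not in the proposed group, so the group is not monophyletic.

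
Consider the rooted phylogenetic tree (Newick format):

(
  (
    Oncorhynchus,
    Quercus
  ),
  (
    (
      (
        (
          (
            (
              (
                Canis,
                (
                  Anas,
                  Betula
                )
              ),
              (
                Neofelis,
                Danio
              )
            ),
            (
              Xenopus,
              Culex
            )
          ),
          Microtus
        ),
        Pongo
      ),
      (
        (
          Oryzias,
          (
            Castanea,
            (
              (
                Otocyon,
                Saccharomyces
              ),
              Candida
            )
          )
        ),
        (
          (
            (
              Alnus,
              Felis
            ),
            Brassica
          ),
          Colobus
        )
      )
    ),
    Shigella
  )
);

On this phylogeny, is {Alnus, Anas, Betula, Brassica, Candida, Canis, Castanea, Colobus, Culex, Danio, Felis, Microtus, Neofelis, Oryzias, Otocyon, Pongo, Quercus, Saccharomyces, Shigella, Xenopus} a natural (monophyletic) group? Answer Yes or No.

No

The MRCA of the listed taxa is the root, so the smallest clade containing them is the whole tree.
That clade also contains Oncorhynchus, which is not in the proposed group, so the group is not monophyletic.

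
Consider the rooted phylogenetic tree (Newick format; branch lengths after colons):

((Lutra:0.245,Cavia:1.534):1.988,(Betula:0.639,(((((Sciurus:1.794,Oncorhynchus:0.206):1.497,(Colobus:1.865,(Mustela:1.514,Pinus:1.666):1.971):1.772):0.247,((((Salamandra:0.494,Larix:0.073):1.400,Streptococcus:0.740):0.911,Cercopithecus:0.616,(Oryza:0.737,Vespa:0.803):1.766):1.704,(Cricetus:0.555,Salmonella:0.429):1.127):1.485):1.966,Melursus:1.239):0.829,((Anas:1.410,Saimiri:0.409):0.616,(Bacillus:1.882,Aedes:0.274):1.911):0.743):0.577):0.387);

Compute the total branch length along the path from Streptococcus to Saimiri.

The path runs Streptococcus → … → MRCA → … → Saimiri; the MRCA is the node subtending (((((Sciurus,Oncorhynchus),(Colobus,(Mustela,Pinus))),((((Salamandra,Larix),Streptococcus),Cercopithecus,(Oryza,Vespa)),(Cricetus,Salmonella))),Melursus),((Anas,Saimiri),(Bacillus,Aedes))).
Branch lengths along that path: 0.740 + 0.911 + 1.704 + 1.485 + 1.966 + 0.829 + 0.743 + 0.616 + 0.409 = 9.403.

9.403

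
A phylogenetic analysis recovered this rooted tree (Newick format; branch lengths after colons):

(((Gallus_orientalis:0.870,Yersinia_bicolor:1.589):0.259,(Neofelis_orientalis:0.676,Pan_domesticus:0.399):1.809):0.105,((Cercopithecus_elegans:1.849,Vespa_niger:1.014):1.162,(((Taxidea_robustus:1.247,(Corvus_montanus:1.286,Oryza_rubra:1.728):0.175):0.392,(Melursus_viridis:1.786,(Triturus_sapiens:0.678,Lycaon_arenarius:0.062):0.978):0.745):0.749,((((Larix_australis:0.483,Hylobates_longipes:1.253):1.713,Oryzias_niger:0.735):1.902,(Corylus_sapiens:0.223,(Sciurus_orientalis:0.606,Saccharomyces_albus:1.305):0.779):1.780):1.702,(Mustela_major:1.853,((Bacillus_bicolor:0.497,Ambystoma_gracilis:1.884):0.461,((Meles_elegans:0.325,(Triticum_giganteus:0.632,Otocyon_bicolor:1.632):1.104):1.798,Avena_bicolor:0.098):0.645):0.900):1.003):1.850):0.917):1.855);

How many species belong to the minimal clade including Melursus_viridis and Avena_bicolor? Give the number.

19

The MRCA of Melursus_viridis and Avena_bicolor is the node subtending (((Taxidea_robustus,(Corvus_montanus,Oryza_rubra)),(Melursus_viridis,(Triturus_sapiens,Lycaon_arenarius))),((((Larix_australis,Hylobates_longipes),Oryzias_niger),(Corylus_sapiens,(Sciurus_orientalis,Saccharomyces_albus))),(Mustela_major,((Bacillus_bicolor,Ambystoma_gracilis),((Meles_elegans,(Triticum_giganteus,Otocyon_bicolor)),Avena_bicolor))))).
That clade contains 19 terminal taxa: Ambystoma_gracilis, Avena_bicolor, Bacillus_bicolor, Corvus_montanus, Corylus_sapiens, Hylobates_longipes, Larix_australis, Lycaon_arenarius, Meles_elegans, Melursus_viridis, Mustela_major, Oryza_rubra, Oryzias_niger, Otocyon_bicolor, Saccharomyces_albus, Sciurus_orientalis, Taxidea_robustus, Triticum_giganteus, Triturus_sapiens.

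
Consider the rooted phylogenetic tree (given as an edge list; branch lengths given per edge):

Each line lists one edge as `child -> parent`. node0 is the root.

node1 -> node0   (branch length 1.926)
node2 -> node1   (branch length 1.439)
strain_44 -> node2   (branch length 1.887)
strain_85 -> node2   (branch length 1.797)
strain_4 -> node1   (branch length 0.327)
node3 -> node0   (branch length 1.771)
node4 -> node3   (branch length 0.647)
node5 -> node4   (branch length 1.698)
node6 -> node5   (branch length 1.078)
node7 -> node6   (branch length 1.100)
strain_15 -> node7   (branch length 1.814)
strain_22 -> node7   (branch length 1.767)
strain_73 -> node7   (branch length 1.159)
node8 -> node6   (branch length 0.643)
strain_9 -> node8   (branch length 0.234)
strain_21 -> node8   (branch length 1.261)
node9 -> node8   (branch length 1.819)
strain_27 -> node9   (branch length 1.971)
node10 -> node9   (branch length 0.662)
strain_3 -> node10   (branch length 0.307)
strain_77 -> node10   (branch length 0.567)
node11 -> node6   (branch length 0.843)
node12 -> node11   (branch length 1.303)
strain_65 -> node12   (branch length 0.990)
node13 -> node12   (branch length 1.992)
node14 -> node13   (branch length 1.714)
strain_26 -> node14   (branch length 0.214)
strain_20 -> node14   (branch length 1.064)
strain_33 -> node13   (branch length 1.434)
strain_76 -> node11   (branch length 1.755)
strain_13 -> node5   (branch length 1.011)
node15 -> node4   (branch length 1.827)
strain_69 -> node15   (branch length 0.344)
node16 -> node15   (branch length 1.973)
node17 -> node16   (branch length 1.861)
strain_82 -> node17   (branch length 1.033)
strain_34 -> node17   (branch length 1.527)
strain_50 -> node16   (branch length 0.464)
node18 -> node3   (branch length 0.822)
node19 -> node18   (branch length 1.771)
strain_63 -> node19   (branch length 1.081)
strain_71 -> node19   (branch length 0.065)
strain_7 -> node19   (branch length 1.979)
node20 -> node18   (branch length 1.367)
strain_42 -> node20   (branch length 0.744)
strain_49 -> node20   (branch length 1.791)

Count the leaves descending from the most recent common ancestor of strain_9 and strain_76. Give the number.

13

The MRCA of strain_9 and strain_76 is the node subtending ((strain_15,strain_22,strain_73),(strain_9,strain_21,(strain_27,(strain_3,strain_77))),((strain_65,((strain_26,strain_20),strain_33)),strain_76)).
That clade contains 13 terminal taxa: strain_15, strain_20, strain_21, strain_22, strain_26, strain_27, strain_3, strain_33, strain_65, strain_73, strain_76, strain_77, strain_9.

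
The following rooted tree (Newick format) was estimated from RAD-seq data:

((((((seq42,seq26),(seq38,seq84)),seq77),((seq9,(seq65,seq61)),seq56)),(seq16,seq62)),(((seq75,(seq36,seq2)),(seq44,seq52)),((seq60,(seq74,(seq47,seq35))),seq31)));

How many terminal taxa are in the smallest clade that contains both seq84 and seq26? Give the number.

The MRCA of seq84 and seq26 is the node subtending ((seq42,seq26),(seq38,seq84)).
That clade contains 4 terminal taxa: seq26, seq38, seq42, seq84.

4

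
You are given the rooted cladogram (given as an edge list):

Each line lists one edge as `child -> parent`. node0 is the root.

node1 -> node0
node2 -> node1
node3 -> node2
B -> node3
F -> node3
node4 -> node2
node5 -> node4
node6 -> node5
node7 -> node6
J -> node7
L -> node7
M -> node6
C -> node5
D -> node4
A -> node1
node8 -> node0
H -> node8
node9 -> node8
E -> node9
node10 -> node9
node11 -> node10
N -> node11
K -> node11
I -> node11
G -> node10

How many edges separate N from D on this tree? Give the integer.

The MRCA of N and D is the root of the tree.
From N up to that node: 5 branches. From D up to the same node: 4 branches. Total: 5 + 4 = 9.

9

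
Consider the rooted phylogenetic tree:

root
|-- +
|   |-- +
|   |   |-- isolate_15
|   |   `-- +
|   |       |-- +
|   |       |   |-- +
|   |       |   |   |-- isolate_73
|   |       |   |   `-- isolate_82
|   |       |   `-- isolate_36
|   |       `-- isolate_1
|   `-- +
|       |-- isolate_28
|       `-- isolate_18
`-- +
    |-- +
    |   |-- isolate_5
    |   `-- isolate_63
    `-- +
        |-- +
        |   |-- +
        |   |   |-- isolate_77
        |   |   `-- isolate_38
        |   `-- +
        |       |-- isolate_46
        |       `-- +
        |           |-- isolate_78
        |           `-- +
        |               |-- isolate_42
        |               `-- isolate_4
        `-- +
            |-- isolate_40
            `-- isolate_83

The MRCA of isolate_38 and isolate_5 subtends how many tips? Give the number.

The MRCA of isolate_38 and isolate_5 is the node subtending ((isolate_5,isolate_63),(((isolate_77,isolate_38),(isolate_46,(isolate_78,(isolate_42,isolate_4)))),(isolate_40,isolate_83))).
That clade contains 10 terminal taxa: isolate_38, isolate_4, isolate_40, isolate_42, isolate_46, isolate_5, isolate_63, isolate_77, isolate_78, isolate_83.

10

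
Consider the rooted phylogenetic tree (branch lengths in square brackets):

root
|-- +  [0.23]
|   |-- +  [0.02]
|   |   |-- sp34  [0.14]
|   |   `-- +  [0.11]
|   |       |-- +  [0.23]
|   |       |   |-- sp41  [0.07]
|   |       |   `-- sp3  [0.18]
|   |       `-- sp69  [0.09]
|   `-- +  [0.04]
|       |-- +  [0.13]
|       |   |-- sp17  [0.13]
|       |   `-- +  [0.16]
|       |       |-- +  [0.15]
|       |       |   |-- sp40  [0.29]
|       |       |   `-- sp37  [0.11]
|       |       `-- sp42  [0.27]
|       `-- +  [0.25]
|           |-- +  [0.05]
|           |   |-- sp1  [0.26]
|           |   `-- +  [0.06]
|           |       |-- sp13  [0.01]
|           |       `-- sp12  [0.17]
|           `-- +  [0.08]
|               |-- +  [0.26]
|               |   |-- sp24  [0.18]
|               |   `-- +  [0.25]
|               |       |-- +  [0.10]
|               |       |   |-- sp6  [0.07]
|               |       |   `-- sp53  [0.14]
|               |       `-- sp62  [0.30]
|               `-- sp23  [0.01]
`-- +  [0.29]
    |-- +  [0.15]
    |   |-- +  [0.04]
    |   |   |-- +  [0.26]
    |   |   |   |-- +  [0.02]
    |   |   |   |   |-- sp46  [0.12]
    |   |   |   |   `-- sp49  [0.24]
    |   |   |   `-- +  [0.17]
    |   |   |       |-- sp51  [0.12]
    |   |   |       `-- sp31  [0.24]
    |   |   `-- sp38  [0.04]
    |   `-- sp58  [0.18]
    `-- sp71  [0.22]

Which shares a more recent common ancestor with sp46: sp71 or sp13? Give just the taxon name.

sp71

The MRCA of sp46 and sp71 subtends (((((sp46,sp49),(sp51,sp31)),sp38),sp58),sp71) (7 taxa).
The MRCA of sp46 and sp13 is the root, subtending the entire tree (23 taxa).
The first is nested inside the second, so sp46 shares a more recent common ancestor with sp71.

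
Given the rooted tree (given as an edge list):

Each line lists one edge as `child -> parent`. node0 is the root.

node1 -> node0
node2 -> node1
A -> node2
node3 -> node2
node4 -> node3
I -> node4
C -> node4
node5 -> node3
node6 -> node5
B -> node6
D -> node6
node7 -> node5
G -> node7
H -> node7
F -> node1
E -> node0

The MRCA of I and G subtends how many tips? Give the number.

The MRCA of I and G is the node subtending ((I,C),((B,D),(G,H))).
That clade contains 6 terminal taxa: B, C, D, G, H, I.

6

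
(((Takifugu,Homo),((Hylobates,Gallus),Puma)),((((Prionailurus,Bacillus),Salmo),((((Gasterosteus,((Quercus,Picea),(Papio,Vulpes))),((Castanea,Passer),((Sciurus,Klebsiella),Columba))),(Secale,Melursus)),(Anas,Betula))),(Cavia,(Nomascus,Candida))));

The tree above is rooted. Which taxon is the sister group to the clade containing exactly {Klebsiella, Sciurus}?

The clade containing exactly {Klebsiella, Sciurus} attaches to the tree at the node subtending ((Sciurus,Klebsiella),Columba).
The other lineage descending from that same node — the sister group — is the single tip Columba.

Columba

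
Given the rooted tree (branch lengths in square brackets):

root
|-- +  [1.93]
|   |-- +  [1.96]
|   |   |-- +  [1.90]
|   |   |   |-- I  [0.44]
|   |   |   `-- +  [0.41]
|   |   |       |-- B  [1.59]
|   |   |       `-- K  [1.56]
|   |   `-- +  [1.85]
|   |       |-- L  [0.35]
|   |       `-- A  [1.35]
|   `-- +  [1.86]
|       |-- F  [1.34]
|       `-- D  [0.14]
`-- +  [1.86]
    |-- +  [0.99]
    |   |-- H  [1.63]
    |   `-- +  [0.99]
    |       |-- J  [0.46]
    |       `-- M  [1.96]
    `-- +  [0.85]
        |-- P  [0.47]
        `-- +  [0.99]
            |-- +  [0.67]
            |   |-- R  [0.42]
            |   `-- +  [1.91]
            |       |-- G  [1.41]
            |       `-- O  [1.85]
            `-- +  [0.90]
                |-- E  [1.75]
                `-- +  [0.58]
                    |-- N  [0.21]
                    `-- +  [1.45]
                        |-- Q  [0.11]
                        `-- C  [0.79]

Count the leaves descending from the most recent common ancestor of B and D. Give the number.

The MRCA of B and D is the node subtending (((I,(B,K)),(L,A)),(F,D)).
That clade contains 7 terminal taxa: A, B, D, F, I, K, L.

7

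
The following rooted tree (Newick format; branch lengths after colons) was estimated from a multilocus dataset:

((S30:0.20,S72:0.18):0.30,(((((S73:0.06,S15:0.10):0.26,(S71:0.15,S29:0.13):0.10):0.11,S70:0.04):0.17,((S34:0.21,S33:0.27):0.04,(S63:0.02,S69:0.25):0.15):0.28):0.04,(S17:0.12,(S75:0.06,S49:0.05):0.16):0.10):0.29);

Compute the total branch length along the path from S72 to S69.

The path runs S72 → … → MRCA → … → S69; the MRCA is the root of the tree.
Branch lengths along that path: 0.18 + 0.30 + 0.29 + 0.04 + 0.28 + 0.15 + 0.25 = 1.49.

1.49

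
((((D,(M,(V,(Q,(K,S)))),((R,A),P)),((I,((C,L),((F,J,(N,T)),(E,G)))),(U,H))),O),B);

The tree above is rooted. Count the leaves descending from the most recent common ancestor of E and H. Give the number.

The MRCA of E and H is the node subtending ((I,((C,L),((F,J,(N,T)),(E,G)))),(U,H)).
That clade contains 11 terminal taxa: C, E, F, G, H, I, J, L, N, T, U.

11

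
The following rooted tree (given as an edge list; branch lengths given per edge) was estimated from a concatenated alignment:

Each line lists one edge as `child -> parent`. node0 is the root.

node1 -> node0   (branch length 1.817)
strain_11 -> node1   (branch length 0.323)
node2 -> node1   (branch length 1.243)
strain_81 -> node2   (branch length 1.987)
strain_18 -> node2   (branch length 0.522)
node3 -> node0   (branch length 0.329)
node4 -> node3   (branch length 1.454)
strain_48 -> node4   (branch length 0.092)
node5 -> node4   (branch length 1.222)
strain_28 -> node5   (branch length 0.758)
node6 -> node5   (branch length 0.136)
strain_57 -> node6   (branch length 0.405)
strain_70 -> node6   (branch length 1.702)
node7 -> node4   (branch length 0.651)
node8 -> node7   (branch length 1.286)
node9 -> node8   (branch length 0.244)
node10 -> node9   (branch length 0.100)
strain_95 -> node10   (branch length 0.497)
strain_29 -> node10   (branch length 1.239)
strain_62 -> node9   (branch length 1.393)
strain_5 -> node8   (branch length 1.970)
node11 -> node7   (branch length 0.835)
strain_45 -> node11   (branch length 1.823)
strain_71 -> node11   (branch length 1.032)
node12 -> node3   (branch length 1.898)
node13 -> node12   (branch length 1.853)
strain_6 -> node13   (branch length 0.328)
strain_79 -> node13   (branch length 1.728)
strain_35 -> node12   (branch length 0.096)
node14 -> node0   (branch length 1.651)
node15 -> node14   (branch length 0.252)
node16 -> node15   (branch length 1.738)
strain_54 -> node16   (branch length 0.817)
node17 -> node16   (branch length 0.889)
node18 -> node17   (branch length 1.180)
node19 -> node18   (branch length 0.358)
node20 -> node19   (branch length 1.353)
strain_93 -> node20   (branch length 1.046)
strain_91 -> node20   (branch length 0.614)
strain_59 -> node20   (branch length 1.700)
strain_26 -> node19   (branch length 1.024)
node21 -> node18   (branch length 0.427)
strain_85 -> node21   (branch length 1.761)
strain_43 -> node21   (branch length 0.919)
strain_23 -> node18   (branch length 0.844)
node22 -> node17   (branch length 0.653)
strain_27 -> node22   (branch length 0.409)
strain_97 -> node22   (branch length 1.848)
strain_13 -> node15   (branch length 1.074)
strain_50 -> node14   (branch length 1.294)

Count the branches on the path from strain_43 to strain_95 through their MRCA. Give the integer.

The MRCA of strain_43 and strain_95 is the root of the tree.
From strain_43 up to that node: 7 branches. From strain_95 up to the same node: 7 branches. Total: 7 + 7 = 14.

14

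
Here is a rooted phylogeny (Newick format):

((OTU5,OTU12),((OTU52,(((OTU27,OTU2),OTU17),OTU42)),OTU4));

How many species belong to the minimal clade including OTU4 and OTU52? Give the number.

6

The MRCA of OTU4 and OTU52 is the node subtending ((OTU52,(((OTU27,OTU2),OTU17),OTU42)),OTU4).
That clade contains 6 terminal taxa: OTU17, OTU2, OTU27, OTU4, OTU42, OTU52.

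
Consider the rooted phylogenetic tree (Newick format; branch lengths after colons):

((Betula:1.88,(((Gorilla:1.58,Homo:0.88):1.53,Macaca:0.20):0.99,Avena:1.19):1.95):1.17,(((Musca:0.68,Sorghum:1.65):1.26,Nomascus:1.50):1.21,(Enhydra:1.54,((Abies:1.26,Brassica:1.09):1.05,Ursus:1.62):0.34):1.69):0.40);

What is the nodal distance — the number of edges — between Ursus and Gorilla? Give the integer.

The MRCA of Ursus and Gorilla is the root of the tree.
From Ursus up to that node: 4 branches. From Gorilla up to the same node: 5 branches. Total: 4 + 5 = 9.

9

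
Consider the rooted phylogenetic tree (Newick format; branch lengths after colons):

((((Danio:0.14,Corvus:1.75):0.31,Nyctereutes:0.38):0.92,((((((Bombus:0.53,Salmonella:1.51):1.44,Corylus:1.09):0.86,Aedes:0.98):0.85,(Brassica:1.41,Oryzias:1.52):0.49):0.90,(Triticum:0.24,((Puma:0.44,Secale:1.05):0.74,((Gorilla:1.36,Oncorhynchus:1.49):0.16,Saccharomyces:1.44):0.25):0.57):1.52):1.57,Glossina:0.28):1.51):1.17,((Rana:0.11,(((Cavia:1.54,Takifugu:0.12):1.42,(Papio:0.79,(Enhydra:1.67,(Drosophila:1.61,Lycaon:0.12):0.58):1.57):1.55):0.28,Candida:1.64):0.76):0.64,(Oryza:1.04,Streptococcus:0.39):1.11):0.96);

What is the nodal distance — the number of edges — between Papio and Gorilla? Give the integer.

14

The MRCA of Papio and Gorilla is the root of the tree.
From Papio up to that node: 6 branches. From Gorilla up to the same node: 8 branches. Total: 6 + 8 = 14.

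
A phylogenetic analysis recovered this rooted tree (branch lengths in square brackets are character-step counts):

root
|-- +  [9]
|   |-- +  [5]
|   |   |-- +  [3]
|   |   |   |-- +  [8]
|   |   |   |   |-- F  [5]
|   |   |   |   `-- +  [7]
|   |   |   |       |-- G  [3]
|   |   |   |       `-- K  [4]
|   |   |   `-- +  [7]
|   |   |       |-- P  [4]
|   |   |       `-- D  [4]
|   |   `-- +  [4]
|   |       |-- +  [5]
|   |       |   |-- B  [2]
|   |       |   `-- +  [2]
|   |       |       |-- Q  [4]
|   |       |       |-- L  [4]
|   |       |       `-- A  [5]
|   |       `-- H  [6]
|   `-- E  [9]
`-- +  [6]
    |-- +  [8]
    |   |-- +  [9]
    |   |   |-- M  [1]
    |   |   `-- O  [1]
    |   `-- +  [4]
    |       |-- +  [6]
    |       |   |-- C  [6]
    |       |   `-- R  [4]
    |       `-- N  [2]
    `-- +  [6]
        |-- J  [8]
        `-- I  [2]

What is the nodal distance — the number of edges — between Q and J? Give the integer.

The MRCA of Q and J is the root of the tree.
From Q up to that node: 6 branches. From J up to the same node: 3 branches. Total: 6 + 3 = 9.

9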